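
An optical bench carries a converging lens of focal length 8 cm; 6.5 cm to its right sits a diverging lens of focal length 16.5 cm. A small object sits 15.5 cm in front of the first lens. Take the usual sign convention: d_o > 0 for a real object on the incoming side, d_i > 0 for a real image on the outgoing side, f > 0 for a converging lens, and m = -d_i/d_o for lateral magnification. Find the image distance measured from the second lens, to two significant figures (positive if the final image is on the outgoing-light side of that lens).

First lens: d_i1 = 1/(1/8 - 1/15.5) = 16.533 cm.
This image would form 16.533 cm past lens 1, i.e. 10.033 cm beyond lens 2, so it is a virtual object for lens 2: d_o2 = 6.5 - 16.533 = -10.033 cm.
Second lens: d_i2 = 1/(1/(-16.5) - 1/(-10.033)) = 25.601 cm.

26 cm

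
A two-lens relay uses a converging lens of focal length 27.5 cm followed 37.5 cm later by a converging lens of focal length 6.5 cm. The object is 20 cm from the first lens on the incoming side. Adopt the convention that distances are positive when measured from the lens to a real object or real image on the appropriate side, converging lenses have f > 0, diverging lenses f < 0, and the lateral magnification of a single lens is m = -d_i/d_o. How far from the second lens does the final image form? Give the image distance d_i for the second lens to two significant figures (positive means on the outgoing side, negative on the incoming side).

6.9 cm

First lens: d_i1 = 1/(1/27.5 - 1/20) = -73.333 cm.
With d_i1 < 0 the first image is virtual and lies on the object side; the object distance for lens 2 is d_o2 = 37.5 - (-73.333) = 110.833 cm.
Second lens: d_i2 = 1/(1/6.5 - 1/(110.833)) = 6.905 cm.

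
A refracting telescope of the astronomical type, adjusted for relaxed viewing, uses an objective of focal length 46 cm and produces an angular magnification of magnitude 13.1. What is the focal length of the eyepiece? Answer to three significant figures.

|M| = f_obj/f_eye, so f_eye = f_obj/|M| = 46/13.1 = 3.511 cm.

3.51 cm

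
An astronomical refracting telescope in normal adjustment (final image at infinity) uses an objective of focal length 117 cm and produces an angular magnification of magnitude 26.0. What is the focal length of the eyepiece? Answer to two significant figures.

4.5 cm

|M| = f_obj/f_eye, so f_eye = f_obj/|M| = 117/26.0 = 4.500 cm.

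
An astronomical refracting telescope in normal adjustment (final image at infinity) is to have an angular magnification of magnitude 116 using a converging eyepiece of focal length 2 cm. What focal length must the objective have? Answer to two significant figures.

|M| = f_obj/|f_eye|, so f_obj = |M| x |f_eye| = 116.0 x 2 = 232.000 cm.

230 cm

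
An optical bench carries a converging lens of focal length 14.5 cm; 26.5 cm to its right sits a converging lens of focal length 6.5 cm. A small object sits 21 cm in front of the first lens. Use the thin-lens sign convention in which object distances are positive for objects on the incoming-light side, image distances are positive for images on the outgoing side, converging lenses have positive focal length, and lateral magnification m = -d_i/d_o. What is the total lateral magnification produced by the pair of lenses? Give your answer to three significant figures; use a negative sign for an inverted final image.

-0.540

First lens: d_i1 = 1/(1/14.5 - 1/21) = 46.846 cm.
m_1 = -(46.846)/21 = -2.2308.
This image would form 46.846 cm past lens 1, i.e. 20.346 cm beyond lens 2, so it is a virtual object for lens 2: d_o2 = 26.5 - 46.846 = -20.346 cm.
Second lens: d_i2 = 1/(1/6.5 - 1/(-20.346)) = 4.926 cm.
m_2 = -(4.926)/(-20.346) = 0.2421.
Overall magnification: m = m_1 m_2 = -0.5401.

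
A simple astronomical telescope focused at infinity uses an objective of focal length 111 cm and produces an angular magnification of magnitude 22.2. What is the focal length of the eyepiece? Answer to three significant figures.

5.00 cm

|M| = f_obj/f_eye, so f_eye = f_obj/|M| = 111/22.2 = 5.000 cm.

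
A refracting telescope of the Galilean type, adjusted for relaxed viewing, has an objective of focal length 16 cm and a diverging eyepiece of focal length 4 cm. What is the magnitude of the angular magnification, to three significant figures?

|M| = f_obj/|f_eye| = 16/4 = 4.000.

4.00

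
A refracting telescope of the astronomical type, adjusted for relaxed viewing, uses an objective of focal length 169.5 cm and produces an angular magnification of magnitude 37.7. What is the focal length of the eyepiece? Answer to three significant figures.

4.50 cm

|M| = f_obj/f_eye, so f_eye = f_obj/|M| = 169.5/37.7 = 4.496 cm.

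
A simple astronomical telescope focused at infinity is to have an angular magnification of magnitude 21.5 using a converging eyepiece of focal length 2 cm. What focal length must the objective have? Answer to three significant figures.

|M| = f_obj/|f_eye|, so f_obj = |M| x |f_eye| = 21.5 x 2 = 43.000 cm.

43.0 cm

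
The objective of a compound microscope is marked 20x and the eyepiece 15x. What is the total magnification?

The overall magnification of a compound microscope is the product of the objective and eyepiece magnifications:
M = M_obj x M_eye = 20 x 15 = 300.

300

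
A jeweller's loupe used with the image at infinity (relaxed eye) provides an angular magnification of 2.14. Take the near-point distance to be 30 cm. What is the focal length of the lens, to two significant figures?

For the image at infinity, M = D/f.
f = D/M = 30/2.14 = 14.019 cm.

14 cm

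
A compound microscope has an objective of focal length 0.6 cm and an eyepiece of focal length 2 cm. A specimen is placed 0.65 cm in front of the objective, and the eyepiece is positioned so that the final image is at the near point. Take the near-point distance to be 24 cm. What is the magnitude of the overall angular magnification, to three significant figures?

Objective: 1/d_i = 1/f_obj - 1/d_o = 1/0.6 - 1/0.65 = 0.12821 cm^-1, so d_i = 7.800 cm.
m_obj = -d_i/d_o = -7.800/0.65 = -12.000.
Eyepiece angular magnification (image at near point): M_eye = 1 + D/f_e = 1 + 24/2 = 13.000.
Overall M = m_obj x M_eye = (-12.000)(13.000) = -156.00.
|M| = 156.00.

156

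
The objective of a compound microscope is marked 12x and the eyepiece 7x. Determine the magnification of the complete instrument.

84

The overall magnification of a compound microscope is the product of the objective and eyepiece magnifications:
M = M_obj x M_eye = 12 x 7 = 84.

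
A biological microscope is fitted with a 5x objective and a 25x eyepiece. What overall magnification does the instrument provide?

The overall magnification of a compound microscope is the product of the objective and eyepiece magnifications:
M = M_obj x M_eye = 5 x 25 = 125.

125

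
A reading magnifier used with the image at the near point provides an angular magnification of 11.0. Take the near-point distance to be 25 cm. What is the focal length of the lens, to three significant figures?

2.50 cm

For the image at the near point, M = 1 + D/f.
f = D/(M - 1) = 25/(11.0 - 1) = 2.500 cm.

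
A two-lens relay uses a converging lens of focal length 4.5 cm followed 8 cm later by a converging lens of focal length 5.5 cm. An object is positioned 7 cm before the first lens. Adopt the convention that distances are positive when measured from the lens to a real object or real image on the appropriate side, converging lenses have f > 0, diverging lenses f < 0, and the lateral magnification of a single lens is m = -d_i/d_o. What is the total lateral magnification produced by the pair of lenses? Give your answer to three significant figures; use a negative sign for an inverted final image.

-0.980

Applying the thin-lens equation to the first lens, 1/4.5 = 1/7 + 1/d_i1, which gives d_i1 = 12.600 cm.
Its lateral magnification is m_1 = -d_i1/d_o1 = -(12.600)/7 = -1.8000.
This image would form 12.600 cm past lens 1, i.e. 4.600 cm beyond lens 2, so it is a virtual object for lens 2: d_o2 = 8 - 12.600 = -4.600 cm.
Applying the thin-lens equation again with f_2 = 5.5 cm and d_o2 = -4.600 cm gives d_i2 = 2.505 cm.
m_2 = -(2.505)/(-4.600) = 0.5446.
Total m = m_1 x m_2 = (-1.8000)(0.5446) = -0.9802.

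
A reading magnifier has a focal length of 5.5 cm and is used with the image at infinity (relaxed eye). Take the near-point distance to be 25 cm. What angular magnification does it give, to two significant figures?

4.5

M = D/f = 25/5.5 = 4.545.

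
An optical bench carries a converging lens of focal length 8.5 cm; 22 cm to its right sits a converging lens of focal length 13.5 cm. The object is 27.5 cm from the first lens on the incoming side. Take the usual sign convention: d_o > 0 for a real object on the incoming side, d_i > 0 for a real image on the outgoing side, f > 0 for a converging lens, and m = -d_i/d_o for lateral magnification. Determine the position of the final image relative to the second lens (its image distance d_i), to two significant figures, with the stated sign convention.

-34 cm

First lens: d_i1 = 1/(1/8.5 - 1/27.5) = 12.303 cm.
Object distance for lens 2: d_o2 = 22 - 12.303 = 9.697 cm.
Second lens: d_i2 = 1/(1/13.5 - 1/(9.697)) = -34.427 cm.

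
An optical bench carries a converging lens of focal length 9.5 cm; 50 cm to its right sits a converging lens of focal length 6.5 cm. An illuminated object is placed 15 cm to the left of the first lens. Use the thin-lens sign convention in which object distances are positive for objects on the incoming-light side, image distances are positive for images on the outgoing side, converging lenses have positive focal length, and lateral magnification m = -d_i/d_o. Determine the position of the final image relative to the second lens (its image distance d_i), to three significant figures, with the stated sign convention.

First lens: d_i1 = 1/(1/9.5 - 1/15) = 25.909 cm.
The intermediate image is 25.909 cm to the right of lens 1, so d_o2 = L - d_i1 = 50 - 25.909 = 24.091 cm.
Second lens: d_i2 = 1/(1/6.5 - 1/(24.091)) = 8.902 cm.

8.90 cm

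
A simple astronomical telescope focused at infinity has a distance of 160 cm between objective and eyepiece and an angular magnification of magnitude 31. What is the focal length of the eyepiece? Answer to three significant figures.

5.00 cm

In normal adjustment the tube length equals f_obj + f_eye and |M| = f_obj/f_eye.
So f_obj = 31 f_eye and 31 f_eye + f_eye = 160 cm, giving f_eye = 160/32 = 5.000 cm and f_obj = 155.000 cm.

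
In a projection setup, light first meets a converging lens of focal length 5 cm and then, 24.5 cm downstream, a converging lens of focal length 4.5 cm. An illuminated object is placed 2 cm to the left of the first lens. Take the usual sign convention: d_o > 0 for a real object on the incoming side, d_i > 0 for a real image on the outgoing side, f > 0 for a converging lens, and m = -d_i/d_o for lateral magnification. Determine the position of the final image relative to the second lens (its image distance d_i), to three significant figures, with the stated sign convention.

5.37 cm

Applying the thin-lens equation to the first lens, 1/5 = 1/2 + 1/d_i1, which gives d_i1 = -3.333 cm.
With d_i1 < 0 the first image is virtual and lies on the object side; the object distance for lens 2 is d_o2 = 24.5 - (-3.333) = 27.833 cm.
Applying the thin-lens equation again with f_2 = 4.5 cm and d_o2 = 27.833 cm gives d_i2 = 5.368 cm.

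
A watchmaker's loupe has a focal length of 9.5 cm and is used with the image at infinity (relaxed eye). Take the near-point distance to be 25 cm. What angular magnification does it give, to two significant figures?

2.6

M = D/f = 25/9.5 = 2.632.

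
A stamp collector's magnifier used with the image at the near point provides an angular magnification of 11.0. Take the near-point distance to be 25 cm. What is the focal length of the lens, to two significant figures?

For the image at the near point, M = 1 + D/f.
f = D/(M - 1) = 25/(11.0 - 1) = 2.500 cm.

2.5 cm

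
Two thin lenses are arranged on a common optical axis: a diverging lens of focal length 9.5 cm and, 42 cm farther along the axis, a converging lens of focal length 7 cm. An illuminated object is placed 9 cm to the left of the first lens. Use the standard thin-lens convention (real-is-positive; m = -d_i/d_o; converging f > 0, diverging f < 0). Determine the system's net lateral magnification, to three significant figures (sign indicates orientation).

Lens 1: 1/d_i1 = 1/f_1 - 1/d_o1 = 1/(-9.5) - 1/9 = -0.21637 cm^-1, so d_i1 = -4.622 cm.
m_1 = -(-4.622)/9 = 0.5135.
The intermediate image is virtual, 4.622 cm to the left of lens 1, so d_o2 = L - d_i1 = 42 - (-4.622) = 46.622 cm.
Lens 2: 1/d_i2 = 1/f_2 - 1/d_o2 = 1/7 - 1/(46.622) = 0.12141 cm^-1, so d_i2 = 8.237 cm.
m_2 = -(8.237)/(46.622) = -0.1767.
Overall magnification: m = m_1 m_2 = -0.0907.

-0.0907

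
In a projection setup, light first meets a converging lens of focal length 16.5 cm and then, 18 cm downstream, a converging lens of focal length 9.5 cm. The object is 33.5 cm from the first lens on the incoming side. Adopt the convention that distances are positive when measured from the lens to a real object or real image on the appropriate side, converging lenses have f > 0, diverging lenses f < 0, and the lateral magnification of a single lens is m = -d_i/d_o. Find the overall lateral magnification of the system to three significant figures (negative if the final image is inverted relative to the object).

-0.384

Lens 1: 1/d_i1 = 1/f_1 - 1/d_o1 = 1/16.5 - 1/33.5 = 0.03076 cm^-1, so d_i1 = 32.515 cm.
m_1 = -(32.515)/33.5 = -0.9706.
This image would form 32.515 cm past lens 1, i.e. 14.515 cm beyond lens 2, so it is a virtual object for lens 2: d_o2 = 18 - 32.515 = -14.515 cm.
Lens 2: 1/d_i2 = 1/f_2 - 1/d_o2 = 1/9.5 - 1/(-14.515) = 0.17416 cm^-1, so d_i2 = 5.742 cm.
m_2 = -(5.742)/(-14.515) = 0.3956.
The system's lateral magnification is m_1 m_2 = (-0.9706)(0.3956) = -0.3840.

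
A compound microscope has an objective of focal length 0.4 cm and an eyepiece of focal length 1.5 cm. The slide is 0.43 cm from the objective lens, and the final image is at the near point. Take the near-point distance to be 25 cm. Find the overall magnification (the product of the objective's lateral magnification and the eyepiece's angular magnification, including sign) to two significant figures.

-240

Objective: 1/d_i = 1/f_obj - 1/d_o = 1/0.4 - 1/0.43 = 0.17442 cm^-1, so d_i = 5.733 cm.
m_obj = -d_i/d_o = -5.733/0.43 = -13.333.
Eyepiece angular magnification (image at near point): M_eye = 1 + D/f_e = 1 + 25/1.5 = 17.667.
Overall M = m_obj x M_eye = (-13.333)(17.667) = -235.56.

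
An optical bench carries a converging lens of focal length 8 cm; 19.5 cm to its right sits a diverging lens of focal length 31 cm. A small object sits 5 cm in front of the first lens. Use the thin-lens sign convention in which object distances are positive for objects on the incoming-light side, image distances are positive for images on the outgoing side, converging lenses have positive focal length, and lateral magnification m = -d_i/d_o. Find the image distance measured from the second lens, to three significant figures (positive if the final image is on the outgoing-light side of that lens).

Lens 1: 1/d_i1 = 1/f_1 - 1/d_o1 = 1/8 - 1/5 = -0.07500 cm^-1, so d_i1 = -13.333 cm.
With d_i1 < 0 the first image is virtual and lies on the object side; the object distance for lens 2 is d_o2 = 19.5 - (-13.333) = 32.833 cm.
Lens 2: 1/d_i2 = 1/f_2 - 1/d_o2 = 1/(-31) - 1/(32.833) = -0.06271 cm^-1, so d_i2 = -15.945 cm.

-15.9 cm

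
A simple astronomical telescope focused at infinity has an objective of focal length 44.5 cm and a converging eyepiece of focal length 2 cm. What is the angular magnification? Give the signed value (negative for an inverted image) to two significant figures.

M = -f_obj/f_eye = -44.5/(2) = -22.250.

-22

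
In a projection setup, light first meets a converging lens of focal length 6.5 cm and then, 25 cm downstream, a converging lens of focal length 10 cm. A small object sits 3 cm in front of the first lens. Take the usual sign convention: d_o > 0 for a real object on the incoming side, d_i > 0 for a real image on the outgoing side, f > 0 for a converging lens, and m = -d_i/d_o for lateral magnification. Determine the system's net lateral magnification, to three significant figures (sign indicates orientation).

-0.903

Lens 1: 1/d_i1 = 1/f_1 - 1/d_o1 = 1/6.5 - 1/3 = -0.17949 cm^-1, so d_i1 = -5.571 cm.
m_1 = -(-5.571)/3 = 1.8571.
With d_i1 < 0 the first image is virtual and lies on the object side; the object distance for lens 2 is d_o2 = 25 - (-5.571) = 30.571 cm.
Lens 2: 1/d_i2 = 1/f_2 - 1/d_o2 = 1/10 - 1/(30.571) = 0.06729 cm^-1, so d_i2 = 14.861 cm.
m_2 = -(14.861)/(30.571) = -0.4861.
Overall magnification: m = m_1 m_2 = -0.9028.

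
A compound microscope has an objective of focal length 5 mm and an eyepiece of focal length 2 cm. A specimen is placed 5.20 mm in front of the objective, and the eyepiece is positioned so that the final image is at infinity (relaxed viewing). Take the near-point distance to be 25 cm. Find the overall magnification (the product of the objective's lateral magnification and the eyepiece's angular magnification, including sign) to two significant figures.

Convert to cm: f_obj = 5 mm = 0.5 cm; d_o = 5.20 mm = 0.52 cm.
Objective: 1/d_i = 1/f_obj - 1/d_o = 1/0.5 - 1/0.52 = 0.07692 cm^-1, so d_i = 13.000 cm.
m_obj = -d_i/d_o = -13.000/0.52 = -25.000.
Eyepiece angular magnification (image at infinity): M_eye = D/f_e = 25/2 = 12.500.
Overall M = m_obj x M_eye = (-25.000)(12.500) = -312.50.

-310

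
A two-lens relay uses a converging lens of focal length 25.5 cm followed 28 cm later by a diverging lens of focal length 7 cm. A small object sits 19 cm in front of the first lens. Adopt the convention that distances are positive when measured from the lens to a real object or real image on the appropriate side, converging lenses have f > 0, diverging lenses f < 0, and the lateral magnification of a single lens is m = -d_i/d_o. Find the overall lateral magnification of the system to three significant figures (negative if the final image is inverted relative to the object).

0.251

Applying the thin-lens equation to the first lens, 1/25.5 = 1/19 + 1/d_i1, which gives d_i1 = -74.538 cm.
Its lateral magnification is m_1 = -d_i1/d_o1 = -(-74.538)/19 = 3.9231.
The intermediate image is virtual, 74.538 cm to the left of lens 1, so d_o2 = L - d_i1 = 28 - (-74.538) = 102.538 cm.
Applying the thin-lens equation again with f_2 = -7 cm and d_o2 = 102.538 cm gives d_i2 = -6.553 cm.
m_2 = -(-6.553)/(102.538) = 0.0639.
Total m = m_1 x m_2 = (3.9231)(0.0639) = 0.2507.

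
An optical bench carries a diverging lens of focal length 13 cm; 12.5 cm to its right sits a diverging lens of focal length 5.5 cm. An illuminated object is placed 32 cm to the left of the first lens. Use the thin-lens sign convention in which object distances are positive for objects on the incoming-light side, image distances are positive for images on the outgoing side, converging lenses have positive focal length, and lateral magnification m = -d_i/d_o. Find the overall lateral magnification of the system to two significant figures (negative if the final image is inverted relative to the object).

First lens: d_i1 = 1/(1/(-13) - 1/32) = -9.244 cm.
m_1 = -(-9.244)/32 = 0.2889.
The intermediate image is virtual, 9.244 cm to the left of lens 1, so d_o2 = L - d_i1 = 12.5 - (-9.244) = 21.744 cm.
Second lens: d_i2 = 1/(1/(-5.5) - 1/(21.744)) = -4.390 cm.
m_2 = -(-4.390)/(21.744) = 0.2019.
Total m = m_1 x m_2 = (0.2889)(0.2019) = 0.0583.

0.058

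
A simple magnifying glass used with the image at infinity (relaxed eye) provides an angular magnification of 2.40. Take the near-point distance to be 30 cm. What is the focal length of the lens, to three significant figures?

12.5 cm

For the image at infinity, M = D/f.
f = D/M = 30/2.4 = 12.500 cm.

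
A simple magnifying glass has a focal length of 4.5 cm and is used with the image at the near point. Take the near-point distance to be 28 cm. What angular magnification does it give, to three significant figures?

7.22

M = 1 + D/f = 1 + 28/4.5 = 7.222.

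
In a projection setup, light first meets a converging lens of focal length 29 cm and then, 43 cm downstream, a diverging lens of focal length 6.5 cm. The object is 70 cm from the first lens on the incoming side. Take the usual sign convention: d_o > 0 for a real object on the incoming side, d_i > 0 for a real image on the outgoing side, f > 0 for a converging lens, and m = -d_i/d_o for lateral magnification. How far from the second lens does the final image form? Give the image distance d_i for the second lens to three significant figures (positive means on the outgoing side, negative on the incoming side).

-3470 cm

Applying the thin-lens equation to the first lens, 1/29 = 1/70 + 1/d_i1, which gives d_i1 = 49.512 cm.
This image would form 49.512 cm past lens 1, i.e. 6.512 cm beyond lens 2, so it is a virtual object for lens 2: d_o2 = 43 - 49.512 = -6.512 cm.
Applying the thin-lens equation again with f_2 = -6.5 cm and d_o2 = -6.512 cm gives d_i2 = -3471.000 cm.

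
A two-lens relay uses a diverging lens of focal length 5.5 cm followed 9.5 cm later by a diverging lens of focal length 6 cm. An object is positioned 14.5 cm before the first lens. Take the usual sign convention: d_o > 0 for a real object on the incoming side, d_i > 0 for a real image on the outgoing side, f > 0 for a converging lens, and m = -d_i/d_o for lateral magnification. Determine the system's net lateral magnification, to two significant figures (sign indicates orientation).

Applying the thin-lens equation to the first lens, 1/(-5.5) = 1/14.5 + 1/d_i1, which gives d_i1 = -3.988 cm.
Its lateral magnification is m_1 = -d_i1/d_o1 = -(-3.988)/14.5 = 0.2750.
The intermediate image is virtual, 3.988 cm to the left of lens 1, so d_o2 = L - d_i1 = 9.5 - (-3.988) = 13.488 cm.
Applying the thin-lens equation again with f_2 = -6 cm and d_o2 = 13.488 cm gives d_i2 = -4.153 cm.
m_2 = -(-4.153)/(13.488) = 0.3079.
Overall magnification: m = m_1 m_2 = 0.0847.

0.085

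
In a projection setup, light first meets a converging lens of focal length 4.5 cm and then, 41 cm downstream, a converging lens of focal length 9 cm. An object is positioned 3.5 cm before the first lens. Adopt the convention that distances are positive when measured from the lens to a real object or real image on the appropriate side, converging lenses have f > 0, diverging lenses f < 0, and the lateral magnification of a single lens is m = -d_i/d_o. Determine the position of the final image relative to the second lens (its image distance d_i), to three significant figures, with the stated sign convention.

10.7 cm

First lens: d_i1 = 1/(1/4.5 - 1/3.5) = -15.750 cm.
With d_i1 < 0 the first image is virtual and lies on the object side; the object distance for lens 2 is d_o2 = 41 - (-15.750) = 56.750 cm.
Second lens: d_i2 = 1/(1/9 - 1/(56.750)) = 10.696 cm.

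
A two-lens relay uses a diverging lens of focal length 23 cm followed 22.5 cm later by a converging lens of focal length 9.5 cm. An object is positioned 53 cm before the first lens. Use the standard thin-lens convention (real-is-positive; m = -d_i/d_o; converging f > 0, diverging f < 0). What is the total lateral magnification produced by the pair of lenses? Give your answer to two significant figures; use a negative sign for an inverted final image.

-0.099

Lens 1: 1/d_i1 = 1/f_1 - 1/d_o1 = 1/(-23) - 1/53 = -0.06235 cm^-1, so d_i1 = -16.039 cm.
m_1 = -(-16.039)/53 = 0.3026.
The intermediate image is virtual, 16.039 cm to the left of lens 1, so d_o2 = L - d_i1 = 22.5 - (-16.039) = 38.539 cm.
Lens 2: 1/d_i2 = 1/f_2 - 1/d_o2 = 1/9.5 - 1/(38.539) = 0.07932 cm^-1, so d_i2 = 12.608 cm.
m_2 = -(12.608)/(38.539) = -0.3271.
The system's lateral magnification is m_1 m_2 = (0.3026)(-0.3271) = -0.0990.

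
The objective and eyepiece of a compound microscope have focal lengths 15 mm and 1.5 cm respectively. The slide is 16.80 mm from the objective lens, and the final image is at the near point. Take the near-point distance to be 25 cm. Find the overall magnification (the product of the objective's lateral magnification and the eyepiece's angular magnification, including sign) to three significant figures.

Convert to cm: f_obj = 15 mm = 1.5 cm; d_o = 16.80 mm = 1.68 cm.
Objective: 1/d_i = 1/f_obj - 1/d_o = 1/1.5 - 1/1.68 = 0.07143 cm^-1, so d_i = 14.000 cm.
m_obj = -d_i/d_o = -14.000/1.68 = -8.333.
Eyepiece angular magnification (image at near point): M_eye = 1 + D/f_e = 1 + 25/1.5 = 17.667.
Overall M = m_obj x M_eye = (-8.333)(17.667) = -147.22.

-147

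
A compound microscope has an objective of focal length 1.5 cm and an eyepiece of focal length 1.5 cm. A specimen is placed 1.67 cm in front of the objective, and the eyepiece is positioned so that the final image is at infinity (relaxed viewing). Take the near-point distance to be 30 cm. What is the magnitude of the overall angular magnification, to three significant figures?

176

Objective: 1/d_i = 1/f_obj - 1/d_o = 1/1.5 - 1/1.67 = 0.06786 cm^-1, so d_i = 14.735 cm.
m_obj = -d_i/d_o = -14.735/1.67 = -8.824.
Eyepiece angular magnification (image at infinity): M_eye = D/f_e = 30/1.5 = 20.000.
Overall M = m_obj x M_eye = (-8.824)(20.000) = -176.47.
|M| = 176.47.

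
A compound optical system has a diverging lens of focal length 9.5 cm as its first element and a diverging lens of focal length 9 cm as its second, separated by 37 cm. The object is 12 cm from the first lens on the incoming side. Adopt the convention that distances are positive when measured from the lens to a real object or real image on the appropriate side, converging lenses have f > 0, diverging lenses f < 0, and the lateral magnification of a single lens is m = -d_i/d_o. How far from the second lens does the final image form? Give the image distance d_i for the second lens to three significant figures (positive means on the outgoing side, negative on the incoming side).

First lens: d_i1 = 1/(1/(-9.5) - 1/12) = -5.302 cm.
With d_i1 < 0 the first image is virtual and lies on the object side; the object distance for lens 2 is d_o2 = 37 - (-5.302) = 42.302 cm.
Second lens: d_i2 = 1/(1/(-9) - 1/(42.302)) = -7.421 cm.

-7.42 cm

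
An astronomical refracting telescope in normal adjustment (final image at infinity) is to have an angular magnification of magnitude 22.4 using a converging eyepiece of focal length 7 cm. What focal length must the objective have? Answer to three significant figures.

157 cm

|M| = f_obj/|f_eye|, so f_obj = |M| x |f_eye| = 22.4 x 7 = 156.800 cm.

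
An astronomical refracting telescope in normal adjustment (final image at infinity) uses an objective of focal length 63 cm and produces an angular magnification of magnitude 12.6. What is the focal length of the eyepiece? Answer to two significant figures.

5.0 cm

|M| = f_obj/f_eye, so f_eye = f_obj/|M| = 63/12.6 = 5.000 cm.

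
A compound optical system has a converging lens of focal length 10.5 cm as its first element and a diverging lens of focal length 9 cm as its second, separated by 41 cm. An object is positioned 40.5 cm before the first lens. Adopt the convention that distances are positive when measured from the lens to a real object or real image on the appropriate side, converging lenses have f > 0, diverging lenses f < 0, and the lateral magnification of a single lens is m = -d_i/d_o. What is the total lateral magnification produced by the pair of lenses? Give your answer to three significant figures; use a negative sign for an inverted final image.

-0.0879

Lens 1: 1/d_i1 = 1/f_1 - 1/d_o1 = 1/10.5 - 1/40.5 = 0.07055 cm^-1, so d_i1 = 14.175 cm.
m_1 = -(14.175)/40.5 = -0.3500.
That image sits 26.825 cm in front of the second lens, so d_o2 = 26.825 cm.
Lens 2: 1/d_i2 = 1/f_2 - 1/d_o2 = 1/(-9) - 1/(26.825) = -0.14839 cm^-1, so d_i2 = -6.739 cm.
m_2 = -(-6.739)/(26.825) = 0.2512.
The system's lateral magnification is m_1 m_2 = (-0.3500)(0.2512) = -0.0879.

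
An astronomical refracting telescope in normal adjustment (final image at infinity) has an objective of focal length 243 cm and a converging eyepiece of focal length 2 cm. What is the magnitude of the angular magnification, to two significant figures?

120

|M| = f_obj/|f_eye| = 243/2 = 121.500.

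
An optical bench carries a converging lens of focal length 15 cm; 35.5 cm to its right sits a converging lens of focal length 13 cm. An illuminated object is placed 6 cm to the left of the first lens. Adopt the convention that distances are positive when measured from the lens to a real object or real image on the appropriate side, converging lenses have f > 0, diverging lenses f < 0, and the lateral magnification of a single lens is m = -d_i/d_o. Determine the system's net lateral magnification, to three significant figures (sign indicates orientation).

-0.667

Lens 1: 1/d_i1 = 1/f_1 - 1/d_o1 = 1/15 - 1/6 = -0.10000 cm^-1, so d_i1 = -10.000 cm.
m_1 = -(-10.000)/6 = 1.6667.
With d_i1 < 0 the first image is virtual and lies on the object side; the object distance for lens 2 is d_o2 = 35.5 - (-10.000) = 45.500 cm.
Lens 2: 1/d_i2 = 1/f_2 - 1/d_o2 = 1/13 - 1/(45.500) = 0.05495 cm^-1, so d_i2 = 18.200 cm.
m_2 = -(18.200)/(45.500) = -0.4000.
Total m = m_1 x m_2 = (1.6667)(-0.4000) = -0.6667.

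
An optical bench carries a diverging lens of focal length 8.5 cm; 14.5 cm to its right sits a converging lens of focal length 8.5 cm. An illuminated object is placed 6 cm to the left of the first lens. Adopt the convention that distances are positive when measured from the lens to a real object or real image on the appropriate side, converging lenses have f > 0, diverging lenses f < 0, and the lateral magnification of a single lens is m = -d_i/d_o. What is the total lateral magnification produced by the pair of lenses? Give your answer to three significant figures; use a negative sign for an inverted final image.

First lens: d_i1 = 1/(1/(-8.5) - 1/6) = -3.517 cm.
m_1 = -(-3.517)/6 = 0.5862.
With d_i1 < 0 the first image is virtual and lies on the object side; the object distance for lens 2 is d_o2 = 14.5 - (-3.517) = 18.017 cm.
Second lens: d_i2 = 1/(1/8.5 - 1/(18.017)) = 16.091 cm.
m_2 = -(16.091)/(18.017) = -0.8931.
Total m = m_1 x m_2 = (0.5862)(-0.8931) = -0.5236.

-0.524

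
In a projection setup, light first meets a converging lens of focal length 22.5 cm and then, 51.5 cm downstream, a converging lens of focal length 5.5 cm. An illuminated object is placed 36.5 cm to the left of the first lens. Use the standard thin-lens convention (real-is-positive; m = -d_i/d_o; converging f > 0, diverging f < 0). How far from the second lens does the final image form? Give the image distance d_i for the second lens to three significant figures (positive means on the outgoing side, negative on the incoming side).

First lens: d_i1 = 1/(1/22.5 - 1/36.5) = 58.661 cm.
This image would form 58.661 cm past lens 1, i.e. 7.161 cm beyond lens 2, so it is a virtual object for lens 2: d_o2 = 51.5 - 58.661 = -7.161 cm.
Second lens: d_i2 = 1/(1/5.5 - 1/(-7.161)) = 3.111 cm.

3.11 cm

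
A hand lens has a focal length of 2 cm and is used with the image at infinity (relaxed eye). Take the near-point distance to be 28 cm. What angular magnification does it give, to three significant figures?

M = D/f = 28/2 = 14.000.

14.0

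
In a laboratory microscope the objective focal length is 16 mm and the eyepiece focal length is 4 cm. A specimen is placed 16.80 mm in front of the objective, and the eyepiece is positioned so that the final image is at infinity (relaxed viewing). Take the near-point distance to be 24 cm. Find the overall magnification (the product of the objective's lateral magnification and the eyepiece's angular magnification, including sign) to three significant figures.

-120

Convert to cm: f_obj = 16 mm = 1.6 cm; d_o = 16.80 mm = 1.68 cm.
Objective: 1/d_i = 1/f_obj - 1/d_o = 1/1.6 - 1/1.68 = 0.02976 cm^-1, so d_i = 33.600 cm.
m_obj = -d_i/d_o = -33.600/1.68 = -20.000.
Eyepiece angular magnification (image at infinity): M_eye = D/f_e = 24/4 = 6.000.
Overall M = m_obj x M_eye = (-20.000)(6.000) = -120.00.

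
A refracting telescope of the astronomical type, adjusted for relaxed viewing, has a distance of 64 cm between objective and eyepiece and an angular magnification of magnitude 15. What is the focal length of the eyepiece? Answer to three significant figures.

4.00 cm

In normal adjustment the tube length equals f_obj + f_eye and |M| = f_obj/f_eye.
So f_obj = 15 f_eye and 15 f_eye + f_eye = 64 cm, giving f_eye = 64/16 = 4.000 cm and f_obj = 60.000 cm.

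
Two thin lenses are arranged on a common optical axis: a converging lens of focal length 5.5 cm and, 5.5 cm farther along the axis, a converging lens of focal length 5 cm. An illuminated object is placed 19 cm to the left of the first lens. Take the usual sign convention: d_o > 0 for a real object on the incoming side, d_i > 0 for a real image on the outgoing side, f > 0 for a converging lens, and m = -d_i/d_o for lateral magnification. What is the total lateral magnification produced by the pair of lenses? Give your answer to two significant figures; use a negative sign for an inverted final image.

-0.28

Lens 1: 1/d_i1 = 1/f_1 - 1/d_o1 = 1/5.5 - 1/19 = 0.12919 cm^-1, so d_i1 = 7.741 cm.
m_1 = -(7.741)/19 = -0.4074.
This image would form 7.741 cm past lens 1, i.e. 2.241 cm beyond lens 2, so it is a virtual object for lens 2: d_o2 = 5.5 - 7.741 = -2.241 cm.
Lens 2: 1/d_i2 = 1/f_2 - 1/d_o2 = 1/5 - 1/(-2.241) = 0.64628 cm^-1, so d_i2 = 1.547 cm.
m_2 = -(1.547)/(-2.241) = 0.6905.
Total m = m_1 x m_2 = (-0.4074)(0.6905) = -0.2813.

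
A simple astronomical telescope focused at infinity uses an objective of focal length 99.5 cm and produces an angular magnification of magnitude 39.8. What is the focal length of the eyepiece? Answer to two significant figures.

2.5 cm

|M| = f_obj/f_eye, so f_eye = f_obj/|M| = 99.5/39.8 = 2.500 cm.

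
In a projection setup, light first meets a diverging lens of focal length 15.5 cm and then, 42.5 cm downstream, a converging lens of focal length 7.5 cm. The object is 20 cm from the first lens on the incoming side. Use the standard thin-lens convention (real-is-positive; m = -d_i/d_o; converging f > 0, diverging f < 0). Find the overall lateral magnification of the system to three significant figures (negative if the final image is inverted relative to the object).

-0.0749

Lens 1: 1/d_i1 = 1/f_1 - 1/d_o1 = 1/(-15.5) - 1/20 = -0.11452 cm^-1, so d_i1 = -8.732 cm.
m_1 = -(-8.732)/20 = 0.4366.
The intermediate image is virtual, 8.732 cm to the left of lens 1, so d_o2 = L - d_i1 = 42.5 - (-8.732) = 51.232 cm.
Lens 2: 1/d_i2 = 1/f_2 - 1/d_o2 = 1/7.5 - 1/(51.232) = 0.11381 cm^-1, so d_i2 = 8.786 cm.
m_2 = -(8.786)/(51.232) = -0.1715.
Overall magnification: m = m_1 m_2 = -0.0749.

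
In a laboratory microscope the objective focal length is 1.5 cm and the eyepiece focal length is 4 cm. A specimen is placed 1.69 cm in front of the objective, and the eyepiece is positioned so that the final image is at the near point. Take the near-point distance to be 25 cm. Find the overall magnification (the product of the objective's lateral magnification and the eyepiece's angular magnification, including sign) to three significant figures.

Objective: 1/d_i = 1/f_obj - 1/d_o = 1/1.5 - 1/1.69 = 0.07495 cm^-1, so d_i = 13.342 cm.
m_obj = -d_i/d_o = -13.342/1.69 = -7.895.
Eyepiece angular magnification (image at near point): M_eye = 1 + D/f_e = 1 + 25/4 = 7.250.
Overall M = m_obj x M_eye = (-7.895)(7.250) = -57.24.

-57.2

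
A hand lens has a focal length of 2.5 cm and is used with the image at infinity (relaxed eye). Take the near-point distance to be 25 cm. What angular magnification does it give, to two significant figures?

10

M = D/f = 25/2.5 = 10.000.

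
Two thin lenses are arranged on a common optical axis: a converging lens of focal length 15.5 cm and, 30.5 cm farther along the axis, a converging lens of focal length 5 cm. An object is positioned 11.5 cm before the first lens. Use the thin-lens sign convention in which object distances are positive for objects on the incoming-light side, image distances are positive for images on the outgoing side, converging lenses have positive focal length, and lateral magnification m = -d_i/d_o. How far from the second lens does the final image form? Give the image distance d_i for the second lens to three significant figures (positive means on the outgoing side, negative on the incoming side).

5.36 cm

Lens 1: 1/d_i1 = 1/f_1 - 1/d_o1 = 1/15.5 - 1/11.5 = -0.02244 cm^-1, so d_i1 = -44.562 cm.
With d_i1 < 0 the first image is virtual and lies on the object side; the object distance for lens 2 is d_o2 = 30.5 - (-44.562) = 75.062 cm.
Lens 2: 1/d_i2 = 1/f_2 - 1/d_o2 = 1/5 - 1/(75.062) = 0.18668 cm^-1, so d_i2 = 5.357 cm.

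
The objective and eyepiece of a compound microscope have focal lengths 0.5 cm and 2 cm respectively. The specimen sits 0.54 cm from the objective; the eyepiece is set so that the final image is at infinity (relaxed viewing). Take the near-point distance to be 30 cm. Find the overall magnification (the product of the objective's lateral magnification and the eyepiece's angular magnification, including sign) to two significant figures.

-190

Objective: 1/d_i = 1/f_obj - 1/d_o = 1/0.5 - 1/0.54 = 0.14815 cm^-1, so d_i = 6.750 cm.
m_obj = -d_i/d_o = -6.750/0.54 = -12.500.
Eyepiece angular magnification (image at infinity): M_eye = D/f_e = 30/2 = 15.000.
Overall M = m_obj x M_eye = (-12.500)(15.000) = -187.50.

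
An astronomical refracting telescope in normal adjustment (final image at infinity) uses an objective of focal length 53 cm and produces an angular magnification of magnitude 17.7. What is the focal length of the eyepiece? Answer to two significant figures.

3.0 cm

|M| = f_obj/f_eye, so f_eye = f_obj/|M| = 53/17.7 = 2.994 cm.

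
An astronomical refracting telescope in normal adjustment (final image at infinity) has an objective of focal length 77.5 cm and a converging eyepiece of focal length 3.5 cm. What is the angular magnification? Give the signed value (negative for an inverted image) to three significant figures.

M = -f_obj/f_eye = -77.5/(3.5) = -22.143.

-22.1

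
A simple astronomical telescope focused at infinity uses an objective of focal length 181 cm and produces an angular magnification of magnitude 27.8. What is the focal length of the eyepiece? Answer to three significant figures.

|M| = f_obj/f_eye, so f_eye = f_obj/|M| = 181/27.8 = 6.511 cm.

6.51 cm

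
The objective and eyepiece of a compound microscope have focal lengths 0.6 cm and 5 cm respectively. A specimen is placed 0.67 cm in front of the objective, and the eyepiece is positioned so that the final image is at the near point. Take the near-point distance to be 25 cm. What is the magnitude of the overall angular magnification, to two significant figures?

51

Objective: 1/d_i = 1/f_obj - 1/d_o = 1/0.6 - 1/0.67 = 0.17413 cm^-1, so d_i = 5.743 cm.
m_obj = -d_i/d_o = -5.743/0.67 = -8.571.
Eyepiece angular magnification (image at near point): M_eye = 1 + D/f_e = 1 + 25/5 = 6.000.
Overall M = m_obj x M_eye = (-8.571)(6.000) = -51.43.
|M| = 51.43.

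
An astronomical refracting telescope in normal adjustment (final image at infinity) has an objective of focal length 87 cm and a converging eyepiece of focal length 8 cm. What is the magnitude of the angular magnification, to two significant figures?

11

|M| = f_obj/|f_eye| = 87/8 = 10.875.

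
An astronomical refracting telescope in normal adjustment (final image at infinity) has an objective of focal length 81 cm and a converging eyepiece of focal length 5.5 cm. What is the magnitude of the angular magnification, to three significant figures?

14.7

|M| = f_obj/|f_eye| = 81/5.5 = 14.727.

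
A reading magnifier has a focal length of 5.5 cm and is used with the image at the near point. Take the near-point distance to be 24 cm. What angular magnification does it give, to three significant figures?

5.36

M = 1 + D/f = 1 + 24/5.5 = 5.364.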